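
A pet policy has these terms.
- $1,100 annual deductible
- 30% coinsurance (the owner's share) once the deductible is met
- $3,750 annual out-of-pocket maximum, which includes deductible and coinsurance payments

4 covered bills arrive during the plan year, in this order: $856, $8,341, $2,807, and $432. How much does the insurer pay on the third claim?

Claim 1 ($856): fully absorbed by the deductible. Cost to owner: $856. OOP to date $856. Insurer: $856 − $856 = $0.
Claim 2 ($8,341): $244 to deductible, leaving $8,097; owner's 30% is $2,429.10. Owner pays $2,673.10; OOP now $3,529.10. Plan pays $8,341 − $2,673.10 = $5,667.90.
Claim 3 ($2,807): 30% coinsurance on $2,807 = $842.10. That would push OOP to $4,371.20, over the $3,750 cap, so owner pays $3,750 − $3,529.10 = $220.90. Insurer: $2,807 − $220.90 = $2,586.10.

$2,586.10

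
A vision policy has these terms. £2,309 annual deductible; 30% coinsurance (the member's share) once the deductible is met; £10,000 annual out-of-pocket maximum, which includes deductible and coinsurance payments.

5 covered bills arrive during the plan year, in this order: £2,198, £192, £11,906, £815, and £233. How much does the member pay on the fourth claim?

Bill 1, £2,198: entire amount goes to the deductible. Member owes £2,198 (running OOP £2,198).
Bill 2, £192: £111 finishes the deductible; £81 goes to coinsurance; 30% of £81 = £24.30. Cost to member: £135.30. OOP to date £2,333.30.
Bill 3, £11,906: deductible met; 30% of £11,906 = £3,571.80. Member pays £3,571.80; OOP now £5,905.10.
Bill 4, £815: deductible already satisfied, so member's share is 30% × £815 = £244.50. Cost to member: £244.50. OOP to date £6,149.60.

£244.50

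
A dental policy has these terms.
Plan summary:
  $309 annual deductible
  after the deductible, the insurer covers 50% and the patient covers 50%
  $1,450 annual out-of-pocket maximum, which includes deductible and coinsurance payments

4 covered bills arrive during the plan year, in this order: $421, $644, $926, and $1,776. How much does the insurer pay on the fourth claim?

Bill 1, $421: $309 to deductible, leaving $112; coinsurance $112 × 50% = $56. Patient owes $365 (running OOP $365). Insurer: $421 − $365 = $56.
Bill 2, $644: deductible already satisfied, so patient's share is 50% × $644 = $322. Patient pays $322; OOP now $687. Insurer: $644 − $322 = $322.
Bill 3, $926: 50% coinsurance on $926 = $463. Patient owes $463 (running OOP $1,150). Insurer: $926 − $463 = $463.
Bill 4, $1,776: deductible met; 50% of $1,776 = $888. Adding that to $1,150 gives $2,038, past the $1,450 cap; patient pays only $1,450 − $1,150 = $300. Plan pays $1,776 − $300 = $1,476.

$1,476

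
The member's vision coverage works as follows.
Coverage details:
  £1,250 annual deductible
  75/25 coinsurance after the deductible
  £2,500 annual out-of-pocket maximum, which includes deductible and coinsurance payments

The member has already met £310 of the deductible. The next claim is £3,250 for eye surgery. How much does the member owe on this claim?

Deductible still to meet: £1,250 − £310 = £940.
The remaining £2,310 (= £3,250 − £940) moves to coinsurance.
Member's 25% share of £2,310 is £577.50.
That puts the member's cost at £940 + £577.50 = £1,517.50 before any cap.
Year-to-date out-of-pocket becomes £310 + £1,517.50 = £1,827.50, still under the £2,500 maximum, so no cap applies.

£1,517.50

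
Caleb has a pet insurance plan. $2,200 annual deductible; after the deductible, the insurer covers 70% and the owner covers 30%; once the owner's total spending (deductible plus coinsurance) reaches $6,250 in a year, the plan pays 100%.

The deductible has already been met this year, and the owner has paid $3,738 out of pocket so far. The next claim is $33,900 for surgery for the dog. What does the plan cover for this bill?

$31,388

The deductible is already satisfied, so the full bill goes to coinsurance.
Owner's 30% share of $33,900 is $10,170.
Adding $10,170 to the $3,738 already spent would give $13,908, which exceeds the $6,250 cap; the owner pays just $6,250 − $3,738 = $2,512.
Insurer pays the balance: $33,900 − $2,512 = $31,388.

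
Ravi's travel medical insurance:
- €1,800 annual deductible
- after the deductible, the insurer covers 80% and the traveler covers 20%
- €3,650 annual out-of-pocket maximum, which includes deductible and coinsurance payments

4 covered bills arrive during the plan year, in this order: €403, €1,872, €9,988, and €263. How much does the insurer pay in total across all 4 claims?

Claim 1 — €403: all of it applies to the deductible. Traveler owes €403 (running OOP €403). Insurer: €403 − €403 = €0.
Claim 2 — €1,872: €1,397 to deductible, leaving €475; traveler's 20% is €95. Traveler pays €1,492; OOP now €1,895. Plan pays €1,872 − €1,492 = €380.
Claim 3 — €9,988: 20% coinsurance on €9,988 = €1,997.60. Adding that to €1,895 gives €3,892.60, past the €3,650 cap; traveler pays only €3,650 − €1,895 = €1,755. Insurer: €9,988 − €1,755 = €8,233.
Claim 4 — €263: deductible met; 20% of €263 = €52.60. Adding that to €3,650 gives €3,702.60, past the €3,650 cap; traveler pays only €3,650 − €3,650 = €0. Plan pays €263 − €0 = €263.
Insurer total: €0 + €380 + €8,233 + €263 = €8,876.

€8,876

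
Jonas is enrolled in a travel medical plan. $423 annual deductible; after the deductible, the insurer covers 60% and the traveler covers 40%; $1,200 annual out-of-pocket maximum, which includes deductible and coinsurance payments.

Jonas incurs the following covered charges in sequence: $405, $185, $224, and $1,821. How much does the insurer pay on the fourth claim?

Claim 1 ($405): entire amount goes to the deductible. Traveler pays $405; OOP now $405. Insurer: $405 − $405 = $0.
Claim 2 ($185): deductible takes $18, $167 remains; 40% of $167 = $66.80. Traveler owes $84.80 (running OOP $489.80). Plan pays $185 − $84.80 = $100.20.
Claim 3 ($224): 40% coinsurance on $224 = $89.60. Traveler pays $89.60; OOP now $579.40. Plan pays $224 − $89.60 = $134.40.
Claim 4 ($1,821): 40% coinsurance on $1,821 = $728.40. Adding that to $579.40 gives $1,307.80, past the $1,200 cap; traveler pays only $1,200 − $579.40 = $620.60. Plan pays $1,821 − $620.60 = $1,200.40.

$1,200.40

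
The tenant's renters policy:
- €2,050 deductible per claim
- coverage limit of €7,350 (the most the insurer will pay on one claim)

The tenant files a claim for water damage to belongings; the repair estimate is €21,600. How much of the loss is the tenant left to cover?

€14,250

Less the €2,050 deductible: €21,600 − €2,050 = €19,550.
The €7,350 per-incident cap binds; insurer pays €7,350.
Tenant's share is the uncovered remainder: €21,600 − €7,350 = €14,250.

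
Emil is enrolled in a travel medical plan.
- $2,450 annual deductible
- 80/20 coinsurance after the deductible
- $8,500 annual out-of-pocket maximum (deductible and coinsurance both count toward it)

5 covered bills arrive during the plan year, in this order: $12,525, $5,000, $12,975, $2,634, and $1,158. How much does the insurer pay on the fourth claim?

#1 ($12,525): $2,450 finishes the deductible; $10,075 goes to coinsurance; coinsurance $10,075 × 20% = $2,015. Traveler owes $4,465 (running OOP $4,465). Plan pays $12,525 − $4,465 = $8,060.
#2 ($5,000): deductible met; 20% of $5,000 = $1,000. Traveler pays $1,000; OOP now $5,465. Insurer: $5,000 − $1,000 = $4,000.
#3 ($12,975): deductible already satisfied, so traveler's share is 20% × $12,975 = $2,595. Traveler owes $2,595 (running OOP $8,060). Insurer: $12,975 − $2,595 = $10,380.
#4 ($2,634): 20% coinsurance on $2,634 = $526.80. Adding that to $8,060 gives $8,586.80, past the $8,500 cap; traveler pays only $8,500 − $8,060 = $440. Insurer: $2,634 − $440 = $2,194.

$2,194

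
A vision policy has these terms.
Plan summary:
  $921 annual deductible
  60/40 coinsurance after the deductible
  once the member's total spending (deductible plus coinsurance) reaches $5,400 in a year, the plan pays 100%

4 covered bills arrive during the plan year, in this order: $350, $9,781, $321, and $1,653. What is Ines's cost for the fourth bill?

#1 ($350): fully absorbed by the deductible. Member owes $350 (running OOP $350).
#2 ($9,781): $571 finishes the deductible; $9,210 goes to coinsurance; coinsurance $9,210 × 40% = $3,684. Cost to member: $4,255. OOP to date $4,605.
#3 ($321): deductible met; 40% of $321 = $128.40. Cost to member: $128.40. OOP to date $4,733.40.
#4 ($1,653): 40% coinsurance on $1,653 = $661.20. Member owes $661.20 (running OOP $5,394.60).

$661.20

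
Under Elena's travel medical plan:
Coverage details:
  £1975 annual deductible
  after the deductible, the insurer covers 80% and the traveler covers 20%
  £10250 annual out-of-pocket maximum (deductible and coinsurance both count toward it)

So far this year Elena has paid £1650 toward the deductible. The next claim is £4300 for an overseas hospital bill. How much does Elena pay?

Remaining deductible: £1975 − £1650 = £325.
After the £325 deductible portion, £4300 − £325 = £3975 is subject to coinsurance.
20% of £3975 = £795 falls to the traveler.
Traveler responsibility before any cap: £325 + £795 = £1120.
Year-to-date out-of-pocket becomes £1650 + £1120 = £2770, still under the £10250 maximum, so no cap applies.

£1120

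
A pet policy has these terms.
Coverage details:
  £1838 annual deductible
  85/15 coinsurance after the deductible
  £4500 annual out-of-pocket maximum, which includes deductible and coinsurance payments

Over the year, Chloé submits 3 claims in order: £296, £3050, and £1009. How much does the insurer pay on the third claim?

£857.65

Claim 1 (£296): entire amount goes to the deductible. Cost to owner: £296. OOP to date £296. Plan pays £296 − £296 = £0.
Claim 2 (£3050): £1542 to deductible, leaving £1508; coinsurance £1508 × 15% = £226.20. Owner pays £1768.20; OOP now £2064.20. Insurer: £3050 − £1768.20 = £1281.80.
Claim 3 (£1009): 15% coinsurance on £1009 = £151.35. Owner owes £151.35 (running OOP £2215.55). Insurer: £1009 − £151.35 = £857.65.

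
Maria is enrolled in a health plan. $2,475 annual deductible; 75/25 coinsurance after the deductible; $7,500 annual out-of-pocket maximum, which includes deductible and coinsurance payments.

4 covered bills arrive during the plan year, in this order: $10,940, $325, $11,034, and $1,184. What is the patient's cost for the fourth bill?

$69

Claim 1 — $10,940: $2,475 to deductible, leaving $8,465; patient's 25% is $2,116.25. Patient owes $4,591.25 (running OOP $4,591.25).
Claim 2 — $325: deductible met; 25% of $325 = $81.25. Cost to patient: $81.25. OOP to date $4,672.50.
Claim 3 — $11,034: deductible met; 25% of $11,034 = $2,758.50. Cost to patient: $2,758.50. OOP to date $7,431.
Claim 4 — $1,184: deductible met; 25% of $1,184 = $296. OOP would hit $7,727 > $7,500, so the cap limits the patient to $7,500 − $7,431 = $69.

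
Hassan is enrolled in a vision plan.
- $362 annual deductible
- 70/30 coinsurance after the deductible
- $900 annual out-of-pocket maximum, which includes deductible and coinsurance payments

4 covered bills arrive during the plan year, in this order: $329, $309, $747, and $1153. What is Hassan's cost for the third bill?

$224.10

#1 ($329): entire amount goes to the deductible. Member owes $329 (running OOP $329).
#2 ($309): deductible takes $33, $276 remains; 30% of $276 = $82.80. Cost to member: $115.80. OOP to date $444.80.
#3 ($747): deductible met; 30% of $747 = $224.10. Member owes $224.10 (running OOP $668.90).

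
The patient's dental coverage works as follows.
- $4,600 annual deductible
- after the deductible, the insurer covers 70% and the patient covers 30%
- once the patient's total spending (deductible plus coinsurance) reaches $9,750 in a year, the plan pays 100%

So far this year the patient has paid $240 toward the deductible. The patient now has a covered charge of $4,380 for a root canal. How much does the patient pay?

$4,366

Remaining deductible: $4,600 − $240 = $4,360.
After the $4,360 deductible portion, $4,380 − $4,360 = $20 is subject to coinsurance.
30% of $20 = $6 falls to the patient.
Patient responsibility before any cap: $4,360 + $6 = $4,366.
Total out-of-pocket so far would be $240 + $4,366 = $4,606, below the $9,750 cap — no reduction.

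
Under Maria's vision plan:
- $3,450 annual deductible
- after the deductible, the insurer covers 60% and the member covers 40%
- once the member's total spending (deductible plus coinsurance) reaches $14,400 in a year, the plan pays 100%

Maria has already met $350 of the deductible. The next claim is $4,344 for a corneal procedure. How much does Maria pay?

$3,597.60

Remaining deductible: $3,450 − $350 = $3,100.
After the $3,100 deductible portion, $4,344 − $3,100 = $1,244 is subject to coinsurance.
Member's 40% share of $1,244 is $497.60.
So the member owes $3,100 + $497.60 = $3,597.60 before any cap.
Year-to-date out-of-pocket becomes $350 + $3,597.60 = $3,947.60, still under the $14,400 maximum, so no cap applies.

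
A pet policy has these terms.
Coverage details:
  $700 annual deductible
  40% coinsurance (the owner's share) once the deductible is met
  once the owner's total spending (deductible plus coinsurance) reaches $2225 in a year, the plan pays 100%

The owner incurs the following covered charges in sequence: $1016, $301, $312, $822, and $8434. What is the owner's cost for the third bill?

$124.80

Bill 1, $1016: deductible takes $700, $316 remains; owner's 40% is $126.40. Cost to owner: $826.40. OOP to date $826.40.
Bill 2, $301: deductible met; 40% of $301 = $120.40. Owner owes $120.40 (running OOP $946.80).
Bill 3, $312: deductible met; 40% of $312 = $124.80. Owner owes $124.80 (running OOP $1071.60).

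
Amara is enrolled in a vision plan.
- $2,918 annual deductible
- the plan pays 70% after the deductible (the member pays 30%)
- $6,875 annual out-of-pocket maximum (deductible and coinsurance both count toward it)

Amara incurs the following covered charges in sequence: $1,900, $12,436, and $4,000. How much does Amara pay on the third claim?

$531.60

Bill 1, $1,900: fully absorbed by the deductible. Cost to member: $1,900. OOP to date $1,900.
Bill 2, $12,436: $1,018 finishes the deductible; $11,418 goes to coinsurance; coinsurance $11,418 × 30% = $3,425.40. Member pays $4,443.40; OOP now $6,343.40.
Bill 3, $4,000: deductible already satisfied, so member's share is 30% × $4,000 = $1,200. OOP would hit $7,543.40 > $6,875, so the cap limits the member to $6,875 − $6,343.40 = $531.60.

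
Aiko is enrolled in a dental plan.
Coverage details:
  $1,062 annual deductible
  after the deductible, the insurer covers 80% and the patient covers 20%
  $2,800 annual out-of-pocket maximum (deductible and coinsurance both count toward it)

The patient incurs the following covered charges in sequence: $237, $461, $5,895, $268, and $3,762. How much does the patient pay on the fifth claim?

$578.20

Claim 1 — $237: entire amount goes to the deductible. Cost to patient: $237. OOP to date $237.
Claim 2 — $461: entire amount goes to the deductible. Patient pays $461; OOP now $698.
Claim 3 — $5,895: $364 finishes the deductible; $5,531 goes to coinsurance; 20% of $5,531 = $1,106.20. Patient owes $1,470.20 (running OOP $2,168.20).
Claim 4 — $268: 20% coinsurance on $268 = $53.60. Patient owes $53.60 (running OOP $2,221.80).
Claim 5 — $3,762: deductible already satisfied, so patient's share is 20% × $3,762 = $752.40. That would push OOP to $2,974.20, over the $2,800 cap, so patient pays $2,800 − $2,221.80 = $578.20.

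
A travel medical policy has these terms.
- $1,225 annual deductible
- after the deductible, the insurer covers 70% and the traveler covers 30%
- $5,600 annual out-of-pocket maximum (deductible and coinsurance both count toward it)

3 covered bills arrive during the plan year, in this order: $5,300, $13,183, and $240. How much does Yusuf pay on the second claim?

#1 ($5,300): $1,225 finishes the deductible; $4,075 goes to coinsurance; coinsurance $4,075 × 30% = $1,222.50. Traveler owes $2,447.50 (running OOP $2,447.50).
#2 ($13,183): deductible met; 30% of $13,183 = $3,954.90. Adding that to $2,447.50 gives $6,402.40, past the $5,600 cap; traveler pays only $5,600 − $2,447.50 = $3,152.50.

$3,152.50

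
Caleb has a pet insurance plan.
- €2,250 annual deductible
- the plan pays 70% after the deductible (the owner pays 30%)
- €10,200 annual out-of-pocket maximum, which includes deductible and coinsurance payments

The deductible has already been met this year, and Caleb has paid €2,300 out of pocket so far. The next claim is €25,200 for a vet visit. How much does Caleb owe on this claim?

€7,560

With the deductible met, the entire €25,200 is subject to coinsurance.
Owner's 30% share of €25,200 is €7,560.
Cumulative spending €2,300 + €7,560 = €9,860 stays under the €10,200 maximum.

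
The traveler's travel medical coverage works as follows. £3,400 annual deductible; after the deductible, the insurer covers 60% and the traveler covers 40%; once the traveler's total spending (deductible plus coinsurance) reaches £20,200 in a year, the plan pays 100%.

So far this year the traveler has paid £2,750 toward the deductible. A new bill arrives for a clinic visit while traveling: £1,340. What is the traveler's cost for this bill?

Deductible still to meet: £3,400 − £2,750 = £650.
The remaining £690 (= £1,340 − £650) moves to coinsurance.
40% of £690 = £276 falls to the traveler.
Traveler responsibility before any cap: £650 + £276 = £926.
Cumulative spending £2,750 + £926 = £3,676 stays under the £20,200 maximum.

£926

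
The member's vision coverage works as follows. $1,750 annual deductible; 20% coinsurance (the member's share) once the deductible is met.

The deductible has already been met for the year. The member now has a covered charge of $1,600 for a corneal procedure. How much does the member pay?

$320

With the deductible met, the entire $1,600 is subject to coinsurance.
Coinsurance: $1,600 × 20% = $320.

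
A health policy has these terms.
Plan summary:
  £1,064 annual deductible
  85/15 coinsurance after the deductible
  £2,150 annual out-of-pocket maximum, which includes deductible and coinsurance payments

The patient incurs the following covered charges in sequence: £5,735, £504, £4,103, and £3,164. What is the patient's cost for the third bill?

£309.75

Claim 1 (£5,735): £1,064 finishes the deductible; £4,671 goes to coinsurance; 15% of £4,671 = £700.65. Patient owes £1,764.65 (running OOP £1,764.65).
Claim 2 (£504): deductible met; 15% of £504 = £75.60. Cost to patient: £75.60. OOP to date £1,840.25.
Claim 3 (£4,103): 15% coinsurance on £4,103 = £615.45. That would push OOP to £2,455.70, over the £2,150 cap, so patient pays £2,150 − £1,840.25 = £309.75.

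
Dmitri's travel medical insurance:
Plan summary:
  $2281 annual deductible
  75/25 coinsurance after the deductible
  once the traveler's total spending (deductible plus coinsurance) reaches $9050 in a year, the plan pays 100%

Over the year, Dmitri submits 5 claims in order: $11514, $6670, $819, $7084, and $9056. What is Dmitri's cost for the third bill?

Claim 1 — $11514: $2281 to deductible, leaving $9233; coinsurance $9233 × 25% = $2308.25. Traveler pays $4589.25; OOP now $4589.25.
Claim 2 — $6670: 25% coinsurance on $6670 = $1667.50. Traveler owes $1667.50 (running OOP $6256.75).
Claim 3 — $819: deductible met; 25% of $819 = $204.75. Traveler owes $204.75 (running OOP $6461.50).

$204.75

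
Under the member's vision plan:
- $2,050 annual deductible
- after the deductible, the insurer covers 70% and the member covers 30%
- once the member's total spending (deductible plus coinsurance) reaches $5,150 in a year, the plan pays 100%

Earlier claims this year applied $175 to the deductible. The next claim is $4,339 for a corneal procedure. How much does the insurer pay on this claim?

$175 of the $2,050 deductible is already met, leaving $1,875.
The remaining $2,464 (= $4,339 − $1,875) moves to coinsurance.
Coinsurance: $2,464 × 30% = $739.20.
Member responsibility before any cap: $1,875 + $739.20 = $2,614.20.
Cumulative spending $175 + $2,614.20 = $2,789.20 stays under the $5,150 maximum.
Insurer pays the balance: $4,339 − $2,614.20 = $1,724.80.

$1,724.80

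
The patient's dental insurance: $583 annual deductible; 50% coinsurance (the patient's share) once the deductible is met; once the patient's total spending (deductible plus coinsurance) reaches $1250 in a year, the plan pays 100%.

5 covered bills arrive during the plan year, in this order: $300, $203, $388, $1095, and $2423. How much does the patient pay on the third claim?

$234

#1 ($300): entire amount goes to the deductible. Patient pays $300; OOP now $300.
#2 ($203): entire amount goes to the deductible. Patient pays $203; OOP now $503.
#3 ($388): deductible takes $80, $308 remains; patient's 50% is $154. Patient owes $234 (running OOP $737).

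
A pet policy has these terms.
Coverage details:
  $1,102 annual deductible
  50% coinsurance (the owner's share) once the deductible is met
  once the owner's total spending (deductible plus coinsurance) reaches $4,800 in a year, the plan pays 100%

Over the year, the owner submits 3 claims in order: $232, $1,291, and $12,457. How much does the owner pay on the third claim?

Bill 1, $232: entire amount goes to the deductible. Cost to owner: $232. OOP to date $232.
Bill 2, $1,291: $870 finishes the deductible; $421 goes to coinsurance; coinsurance $421 × 50% = $210.50. Owner pays $1,080.50; OOP now $1,312.50.
Bill 3, $12,457: 50% coinsurance on $12,457 = $6,228.50. Adding that to $1,312.50 gives $7,541, past the $4,800 cap; owner pays only $4,800 − $1,312.50 = $3,487.50.

$3,487.50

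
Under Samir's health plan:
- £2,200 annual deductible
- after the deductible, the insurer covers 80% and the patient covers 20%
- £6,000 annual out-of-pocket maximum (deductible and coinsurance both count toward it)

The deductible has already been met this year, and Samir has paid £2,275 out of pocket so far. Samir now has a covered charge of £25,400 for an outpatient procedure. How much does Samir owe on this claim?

£3,725

The deductible is already satisfied, so the full bill goes to coinsurance.
20% of £25,400 = £5,080 falls to the patient.
That would bring total out-of-pocket to £7,355, past the £6,000 cap. The patient is capped at £6,000 − £2,275 = £3,725 on this claim.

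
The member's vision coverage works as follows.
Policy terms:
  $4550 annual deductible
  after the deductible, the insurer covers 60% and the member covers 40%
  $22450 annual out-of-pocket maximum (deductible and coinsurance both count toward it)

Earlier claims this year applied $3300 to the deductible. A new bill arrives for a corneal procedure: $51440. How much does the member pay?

$3300 of the $4550 deductible is already met, leaving $1250.
The remaining $50190 (= $51440 − $1250) moves to coinsurance.
Coinsurance: $50190 × 40% = $20076.
Member responsibility before any cap: $1250 + $20076 = $21326.
Adding $21326 to the $3300 already spent would give $24626, which exceeds the $22450 cap; the member pays just $22450 − $3300 = $19150.

$19150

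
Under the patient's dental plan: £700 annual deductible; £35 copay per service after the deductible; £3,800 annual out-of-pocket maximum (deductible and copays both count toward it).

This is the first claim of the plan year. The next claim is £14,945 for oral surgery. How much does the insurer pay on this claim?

£14,210

Nothing has been paid toward the £700 deductible, so the first £700 of this charge is applied there.
The remaining £14,245 (= £14,945 − £700) moves to the copay.
Copay on this service: £35.
So the patient owes £700 + £35 = £735 before any cap.
Year-to-date out-of-pocket becomes £0 + £735 = £735, still under the £3,800 maximum, so no cap applies.
Insurer pays the balance: £14,945 − £735 = £14,210.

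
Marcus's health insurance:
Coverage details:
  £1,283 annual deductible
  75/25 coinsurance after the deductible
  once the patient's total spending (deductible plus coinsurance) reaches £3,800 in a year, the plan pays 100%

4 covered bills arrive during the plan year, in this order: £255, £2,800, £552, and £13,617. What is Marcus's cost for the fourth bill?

£1,936

Claim 1 — £255: fully absorbed by the deductible. Patient owes £255 (running OOP £255).
Claim 2 — £2,800: deductible takes £1,028, £1,772 remains; coinsurance £1,772 × 25% = £443. Patient pays £1,471; OOP now £1,726.
Claim 3 — £552: 25% coinsurance on £552 = £138. Cost to patient: £138. OOP to date £1,864.
Claim 4 — £13,617: deductible already satisfied, so patient's share is 25% × £13,617 = £3,404.25. That would push OOP to £5,268.25, over the £3,800 cap, so patient pays £3,800 − £1,864 = £1,936.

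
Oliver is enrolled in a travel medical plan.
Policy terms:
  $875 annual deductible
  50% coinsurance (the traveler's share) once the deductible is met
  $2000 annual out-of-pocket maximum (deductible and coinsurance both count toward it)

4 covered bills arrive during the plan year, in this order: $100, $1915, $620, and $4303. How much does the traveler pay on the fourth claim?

Claim 1 ($100): fully absorbed by the deductible. Traveler owes $100 (running OOP $100).
Claim 2 ($1915): $775 finishes the deductible; $1140 goes to coinsurance; 50% of $1140 = $570. Traveler owes $1345 (running OOP $1445).
Claim 3 ($620): deductible met; 50% of $620 = $310. Traveler pays $310; OOP now $1755.
Claim 4 ($4303): 50% coinsurance on $4303 = $2151.50. That would push OOP to $3906.50, over the $2000 cap, so traveler pays $2000 − $1755 = $245.

$245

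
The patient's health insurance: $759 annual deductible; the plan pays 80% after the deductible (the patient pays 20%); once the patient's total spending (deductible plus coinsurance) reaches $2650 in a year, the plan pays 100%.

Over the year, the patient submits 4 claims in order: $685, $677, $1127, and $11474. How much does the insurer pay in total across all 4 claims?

Bill 1, $685: fully absorbed by the deductible. Patient owes $685 (running OOP $685). Plan pays $685 − $685 = $0.
Bill 2, $677: $74 to deductible, leaving $603; 20% of $603 = $120.60. Patient owes $194.60 (running OOP $879.60). Insurer: $677 − $194.60 = $482.40.
Bill 3, $1127: deductible already satisfied, so patient's share is 20% × $1127 = $225.40. Patient pays $225.40; OOP now $1105. Insurer: $1127 − $225.40 = $901.60.
Bill 4, $11474: deductible already satisfied, so patient's share is 20% × $11474 = $2294.80. That would push OOP to $3399.80, over the $2650 cap, so patient pays $2650 − $1105 = $1545. Insurer: $11474 − $1545 = $9929.
Insurer total = bills − patient's total = $13963 − $2650 = $11313.

$11313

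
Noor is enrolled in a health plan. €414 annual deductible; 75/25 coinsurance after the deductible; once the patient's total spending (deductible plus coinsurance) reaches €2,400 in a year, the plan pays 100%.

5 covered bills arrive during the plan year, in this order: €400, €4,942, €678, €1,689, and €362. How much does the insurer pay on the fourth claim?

€1,266.75

Bill 1, €400: entire amount goes to the deductible. Cost to patient: €400. OOP to date €400. Plan pays €400 − €400 = €0.
Bill 2, €4,942: €14 finishes the deductible; €4,928 goes to coinsurance; 25% of €4,928 = €1,232. Patient owes €1,246 (running OOP €1,646). Plan pays €4,942 − €1,246 = €3,696.
Bill 3, €678: deductible already satisfied, so patient's share is 25% × €678 = €169.50. Patient pays €169.50; OOP now €1,815.50. Plan pays €678 − €169.50 = €508.50.
Bill 4, €1,689: deductible already satisfied, so patient's share is 25% × €1,689 = €422.25. Cost to patient: €422.25. OOP to date €2,237.75. Plan pays €1,689 − €422.25 = €1,266.75.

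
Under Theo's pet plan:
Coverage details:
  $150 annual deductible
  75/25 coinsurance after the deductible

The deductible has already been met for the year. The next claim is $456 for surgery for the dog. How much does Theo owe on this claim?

$114

The deductible is already satisfied, so the full bill goes to coinsurance.
25% of $456 = $114 falls to the owner.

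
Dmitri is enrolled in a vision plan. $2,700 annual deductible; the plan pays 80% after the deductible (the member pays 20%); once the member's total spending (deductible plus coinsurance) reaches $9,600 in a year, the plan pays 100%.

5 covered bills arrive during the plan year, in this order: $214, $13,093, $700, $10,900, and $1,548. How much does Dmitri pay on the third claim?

#1 ($214): fully absorbed by the deductible. Cost to member: $214. OOP to date $214.
#2 ($13,093): deductible takes $2,486, $10,607 remains; member's 20% is $2,121.40. Member owes $4,607.40 (running OOP $4,821.40).
#3 ($700): deductible already satisfied, so member's share is 20% × $700 = $140. Member pays $140; OOP now $4,961.40.

$140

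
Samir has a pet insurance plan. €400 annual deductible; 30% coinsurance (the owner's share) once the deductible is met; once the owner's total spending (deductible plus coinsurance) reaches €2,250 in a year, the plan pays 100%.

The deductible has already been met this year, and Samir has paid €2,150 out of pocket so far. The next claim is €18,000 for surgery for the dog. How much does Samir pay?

The deductible is already satisfied, so the full bill goes to coinsurance.
Coinsurance: €18,000 × 30% = €5,400.
That would bring total out-of-pocket to €7,550, past the €2,250 cap. The owner is capped at €2,250 − €2,150 = €100 on this claim.

€100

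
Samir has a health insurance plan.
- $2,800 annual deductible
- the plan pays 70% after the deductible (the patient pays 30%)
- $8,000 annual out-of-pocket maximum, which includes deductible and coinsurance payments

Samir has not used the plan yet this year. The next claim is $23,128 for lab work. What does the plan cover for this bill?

$15,128

Deductible not yet touched, so the first $2,800 of the bill goes to the deductible.
The remaining $20,328 (= $23,128 − $2,800) moves to coinsurance.
Coinsurance: $20,328 × 30% = $6,098.40.
Patient responsibility before any cap: $2,800 + $6,098.40 = $8,898.40.
That would bring total out-of-pocket to $8,898.40, past the $8,000 cap. The patient is capped at $8,000 − $0 = $8,000 on this claim.
Insurer pays the balance: $23,128 − $8,000 = $15,128.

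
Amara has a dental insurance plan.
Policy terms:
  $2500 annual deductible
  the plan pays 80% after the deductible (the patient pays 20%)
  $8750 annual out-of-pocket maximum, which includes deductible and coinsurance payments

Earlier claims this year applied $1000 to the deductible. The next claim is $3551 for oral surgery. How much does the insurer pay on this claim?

$1000 of the $2500 deductible is already met, leaving $1500.
That leaves $3551 − $1500 = $2051 for coinsurance.
Coinsurance: $2051 × 20% = $410.20.
That puts the patient's cost at $1500 + $410.20 = $1910.20 before any cap.
Year-to-date out-of-pocket becomes $1000 + $1910.20 = $2910.20, still under the $8750 maximum, so no cap applies.
The insurer covers the remainder: $3551 − $1910.20 = $1640.80.

$1640.80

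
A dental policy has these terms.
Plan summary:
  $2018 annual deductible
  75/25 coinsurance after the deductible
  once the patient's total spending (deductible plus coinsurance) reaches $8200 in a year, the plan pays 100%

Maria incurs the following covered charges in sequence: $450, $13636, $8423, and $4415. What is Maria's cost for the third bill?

Claim 1 ($450): all of it applies to the deductible. Patient owes $450 (running OOP $450).
Claim 2 ($13636): $1568 finishes the deductible; $12068 goes to coinsurance; coinsurance $12068 × 25% = $3017. Patient owes $4585 (running OOP $5035).
Claim 3 ($8423): deductible met; 25% of $8423 = $2105.75. Patient pays $2105.75; OOP now $7140.75.

$2105.75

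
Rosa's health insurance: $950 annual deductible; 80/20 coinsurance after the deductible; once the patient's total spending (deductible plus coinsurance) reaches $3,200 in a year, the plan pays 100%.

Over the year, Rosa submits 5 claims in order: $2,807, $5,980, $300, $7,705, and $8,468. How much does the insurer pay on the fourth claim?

$7,082.40

Claim 1 ($2,807): deductible takes $950, $1,857 remains; coinsurance $1,857 × 20% = $371.40. Cost to patient: $1,321.40. OOP to date $1,321.40. Plan pays $2,807 − $1,321.40 = $1,485.60.
Claim 2 ($5,980): deductible already satisfied, so patient's share is 20% × $5,980 = $1,196. Patient pays $1,196; OOP now $2,517.40. Plan pays $5,980 − $1,196 = $4,784.
Claim 3 ($300): deductible already satisfied, so patient's share is 20% × $300 = $60. Patient pays $60; OOP now $2,577.40. Insurer: $300 − $60 = $240.
Claim 4 ($7,705): deductible already satisfied, so patient's share is 20% × $7,705 = $1,541. OOP would hit $4,118.40 > $3,200, so the cap limits the patient to $3,200 − $2,577.40 = $622.60. Plan pays $7,705 − $622.60 = $7,082.40.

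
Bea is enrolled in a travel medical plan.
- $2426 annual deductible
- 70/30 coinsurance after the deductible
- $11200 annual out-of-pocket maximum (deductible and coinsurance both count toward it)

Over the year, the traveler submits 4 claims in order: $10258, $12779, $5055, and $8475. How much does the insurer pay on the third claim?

$3538.50

Claim 1 — $10258: $2426 finishes the deductible; $7832 goes to coinsurance; 30% of $7832 = $2349.60. Traveler pays $4775.60; OOP now $4775.60. Plan pays $10258 − $4775.60 = $5482.40.
Claim 2 — $12779: 30% coinsurance on $12779 = $3833.70. Cost to traveler: $3833.70. OOP to date $8609.30. Plan pays $12779 − $3833.70 = $8945.30.
Claim 3 — $5055: deductible already satisfied, so traveler's share is 30% × $5055 = $1516.50. Cost to traveler: $1516.50. OOP to date $10125.80. Plan pays $5055 − $1516.50 = $3538.50.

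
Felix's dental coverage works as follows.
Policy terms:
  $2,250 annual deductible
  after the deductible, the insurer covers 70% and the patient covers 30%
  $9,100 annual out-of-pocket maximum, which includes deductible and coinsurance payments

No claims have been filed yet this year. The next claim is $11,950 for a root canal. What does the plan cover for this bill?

$6,790

Deductible not yet touched, so the first $2,250 of the bill goes to the deductible.
That leaves $11,950 − $2,250 = $9,700 for coinsurance.
Coinsurance: $9,700 × 30% = $2,910.
So the patient owes $2,250 + $2,910 = $5,160 before any cap.
Cumulative spending $0 + $5,160 = $5,160 stays under the $9,100 maximum.
The insurer covers the remainder: $11,950 − $5,160 = $6,790.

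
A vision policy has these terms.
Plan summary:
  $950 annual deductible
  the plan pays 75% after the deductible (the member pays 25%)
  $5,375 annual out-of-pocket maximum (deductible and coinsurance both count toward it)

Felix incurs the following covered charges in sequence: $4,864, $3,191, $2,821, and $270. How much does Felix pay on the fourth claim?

Claim 1 — $4,864: $950 finishes the deductible; $3,914 goes to coinsurance; member's 25% is $978.50. Cost to member: $1,928.50. OOP to date $1,928.50.
Claim 2 — $3,191: 25% coinsurance on $3,191 = $797.75. Cost to member: $797.75. OOP to date $2,726.25.
Claim 3 — $2,821: deductible already satisfied, so member's share is 25% × $2,821 = $705.25. Member owes $705.25 (running OOP $3,431.50).
Claim 4 — $270: deductible met; 25% of $270 = $67.50. Member owes $67.50 (running OOP $3,499).

$67.50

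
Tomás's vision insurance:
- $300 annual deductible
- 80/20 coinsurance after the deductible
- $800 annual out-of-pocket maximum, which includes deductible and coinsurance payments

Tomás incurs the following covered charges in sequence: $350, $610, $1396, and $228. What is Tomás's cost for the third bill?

$279.20

Bill 1, $350: $300 finishes the deductible; $50 goes to coinsurance; 20% of $50 = $10. Cost to member: $310. OOP to date $310.
Bill 2, $610: deductible already satisfied, so member's share is 20% × $610 = $122. Cost to member: $122. OOP to date $432.
Bill 3, $1396: 20% coinsurance on $1396 = $279.20. Cost to member: $279.20. OOP to date $711.20.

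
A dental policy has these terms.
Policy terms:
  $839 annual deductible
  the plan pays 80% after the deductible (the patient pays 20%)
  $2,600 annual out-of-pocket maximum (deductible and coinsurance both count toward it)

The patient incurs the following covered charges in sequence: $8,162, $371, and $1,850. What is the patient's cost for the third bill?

$222.20

Bill 1, $8,162: deductible takes $839, $7,323 remains; patient's 20% is $1,464.60. Patient owes $2,303.60 (running OOP $2,303.60).
Bill 2, $371: deductible met; 20% of $371 = $74.20. Patient owes $74.20 (running OOP $2,377.80).
Bill 3, $1,850: deductible already satisfied, so patient's share is 20% × $1,850 = $370. That would push OOP to $2,747.80, over the $2,600 cap, so patient pays $2,600 − $2,377.80 = $222.20.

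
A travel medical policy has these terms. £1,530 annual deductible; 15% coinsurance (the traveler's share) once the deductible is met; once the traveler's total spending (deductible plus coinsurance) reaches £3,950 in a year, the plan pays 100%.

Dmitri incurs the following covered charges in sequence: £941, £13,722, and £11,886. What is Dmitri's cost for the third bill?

Bill 1, £941: all of it applies to the deductible. Cost to traveler: £941. OOP to date £941.
Bill 2, £13,722: £589 finishes the deductible; £13,133 goes to coinsurance; 15% of £13,133 = £1,969.95. Traveler owes £2,558.95 (running OOP £3,499.95).
Bill 3, £11,886: deductible already satisfied, so traveler's share is 15% × £11,886 = £1,782.90. OOP would hit £5,282.85 > £3,950, so the cap limits the traveler to £3,950 − £3,499.95 = £450.05.

£450.05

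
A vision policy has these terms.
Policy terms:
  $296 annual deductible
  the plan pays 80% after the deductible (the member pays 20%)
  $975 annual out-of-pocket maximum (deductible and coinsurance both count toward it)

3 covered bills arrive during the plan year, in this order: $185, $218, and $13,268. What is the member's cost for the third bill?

$657.60

#1 ($185): entire amount goes to the deductible. Cost to member: $185. OOP to date $185.
#2 ($218): deductible takes $111, $107 remains; coinsurance $107 × 20% = $21.40. Member owes $132.40 (running OOP $317.40).
#3 ($13,268): deductible met; 20% of $13,268 = $2,653.60. That would push OOP to $2,971, over the $975 cap, so member pays $975 − $317.40 = $657.60.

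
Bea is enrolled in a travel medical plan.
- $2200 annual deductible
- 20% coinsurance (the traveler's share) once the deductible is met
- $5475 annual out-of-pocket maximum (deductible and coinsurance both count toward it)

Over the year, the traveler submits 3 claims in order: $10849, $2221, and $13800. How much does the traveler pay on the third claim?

$1101

#1 ($10849): deductible takes $2200, $8649 remains; coinsurance $8649 × 20% = $1729.80. Traveler pays $3929.80; OOP now $3929.80.
#2 ($2221): deductible already satisfied, so traveler's share is 20% × $2221 = $444.20. Cost to traveler: $444.20. OOP to date $4374.
#3 ($13800): deductible already satisfied, so traveler's share is 20% × $13800 = $2760. Adding that to $4374 gives $7134, past the $5475 cap; traveler pays only $5475 − $4374 = $1101.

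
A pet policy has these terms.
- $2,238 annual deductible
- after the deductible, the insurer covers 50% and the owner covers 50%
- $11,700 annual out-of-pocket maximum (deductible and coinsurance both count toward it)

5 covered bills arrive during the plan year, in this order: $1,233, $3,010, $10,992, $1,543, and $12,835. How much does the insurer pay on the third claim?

$5,496

#1 ($1,233): entire amount goes to the deductible. Cost to owner: $1,233. OOP to date $1,233. Plan pays $1,233 − $1,233 = $0.
#2 ($3,010): deductible takes $1,005, $2,005 remains; 50% of $2,005 = $1,002.50. Cost to owner: $2,007.50. OOP to date $3,240.50. Plan pays $3,010 − $2,007.50 = $1,002.50.
#3 ($10,992): deductible met; 50% of $10,992 = $5,496. Owner pays $5,496; OOP now $8,736.50. Plan pays $10,992 − $5,496 = $5,496.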